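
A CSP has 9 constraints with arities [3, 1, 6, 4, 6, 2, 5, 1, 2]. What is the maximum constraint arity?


The arities are: 3, 1, 6, 4, 6, 2, 5, 1, 2.
Scan for the maximum value.
Maximum arity = 6.

6


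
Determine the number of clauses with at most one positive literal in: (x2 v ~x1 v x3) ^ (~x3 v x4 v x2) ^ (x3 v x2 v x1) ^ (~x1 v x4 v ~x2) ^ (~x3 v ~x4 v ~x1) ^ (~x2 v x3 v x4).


A Horn clause has at most one positive literal.
Clause 1: 2 positive lit(s) -> not Horn
Clause 2: 2 positive lit(s) -> not Horn
Clause 3: 3 positive lit(s) -> not Horn
Clause 4: 1 positive lit(s) -> Horn
Clause 5: 0 positive lit(s) -> Horn
Clause 6: 2 positive lit(s) -> not Horn
Total Horn clauses = 2.

2


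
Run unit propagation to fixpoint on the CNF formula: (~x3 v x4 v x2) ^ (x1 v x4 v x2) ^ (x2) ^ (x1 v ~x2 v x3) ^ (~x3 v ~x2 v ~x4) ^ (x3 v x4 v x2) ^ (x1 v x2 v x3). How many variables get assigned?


Unit propagation repeatedly assigns the literal in any unit clause, then simplifies.
Assignments in order: x2 = T.
No further unit clauses remain.
Total variables assigned = 1.

1


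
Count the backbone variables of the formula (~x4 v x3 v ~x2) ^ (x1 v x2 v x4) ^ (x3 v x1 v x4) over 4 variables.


Find all satisfying assignments: 11 model(s).
Check which variables have the same value in every model.
No variable is fixed across all models.
Backbone size = 0.

0


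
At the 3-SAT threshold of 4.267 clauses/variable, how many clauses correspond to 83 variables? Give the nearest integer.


The 3-SAT phase transition occurs at approximately 4.267 clauses per variable.
m = 4.267 * 83 = 354.161.
Rounded to nearest integer: 354.

354


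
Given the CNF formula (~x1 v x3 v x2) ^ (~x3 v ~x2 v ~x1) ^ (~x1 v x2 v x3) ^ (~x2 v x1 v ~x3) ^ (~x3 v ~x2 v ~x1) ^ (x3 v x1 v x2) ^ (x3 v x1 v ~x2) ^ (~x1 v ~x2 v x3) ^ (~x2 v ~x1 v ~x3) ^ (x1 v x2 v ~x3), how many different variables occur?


Identify each distinct variable in the formula.
Variables found: x1, x2, x3.
Total distinct variables = 3.

3


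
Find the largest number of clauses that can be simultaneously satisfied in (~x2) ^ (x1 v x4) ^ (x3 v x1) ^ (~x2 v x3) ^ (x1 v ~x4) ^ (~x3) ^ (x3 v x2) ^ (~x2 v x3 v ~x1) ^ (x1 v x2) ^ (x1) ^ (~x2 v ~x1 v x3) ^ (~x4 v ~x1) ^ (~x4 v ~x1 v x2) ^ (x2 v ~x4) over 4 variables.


Enumerate all 16 truth assignments.
For each, count how many of the 14 clauses are satisfied.
The formula is not fully satisfiable, so the maximum is below 14.
Maximum simultaneously satisfiable clauses = 13.

13


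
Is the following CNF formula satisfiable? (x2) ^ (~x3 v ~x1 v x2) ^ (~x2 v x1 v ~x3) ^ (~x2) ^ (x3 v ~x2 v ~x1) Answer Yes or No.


Check all 8 possible truth assignments.
Number of satisfying assignments found: 0.
The formula is unsatisfiable.

No


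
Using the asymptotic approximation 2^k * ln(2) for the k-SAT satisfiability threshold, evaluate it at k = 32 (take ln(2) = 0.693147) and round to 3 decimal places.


Using the asymptotic formula: threshold ~ 2^k * ln(2).
2^32 = 4294967296.
4294967296 * 0.693147 = 2977043696.321.

2977043696.321


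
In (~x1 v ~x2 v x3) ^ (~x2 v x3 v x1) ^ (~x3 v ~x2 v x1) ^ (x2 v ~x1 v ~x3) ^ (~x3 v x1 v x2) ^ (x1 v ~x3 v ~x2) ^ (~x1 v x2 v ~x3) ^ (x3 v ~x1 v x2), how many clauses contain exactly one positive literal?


A definite clause has exactly one positive literal.
Clause 1: 1 positive -> definite
Clause 2: 2 positive -> not definite
Clause 3: 1 positive -> definite
Clause 4: 1 positive -> definite
Clause 5: 2 positive -> not definite
Clause 6: 1 positive -> definite
Clause 7: 1 positive -> definite
Clause 8: 2 positive -> not definite
Definite clause count = 5.

5


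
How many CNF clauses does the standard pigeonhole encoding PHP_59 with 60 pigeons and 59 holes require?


The PHP encoding has two parts:
1) At-least-one-hole clauses: 60 (one per pigeon, each with 59 literals).
2) At-most-one-pigeon-per-hole clauses: 59 holes * C(60,2) = 59 * 1770 = 104430.
Total clauses = 60 + 104430 = 104490.

104490


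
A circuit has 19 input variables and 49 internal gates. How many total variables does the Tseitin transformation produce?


The Tseitin transformation introduces one auxiliary variable per gate.
Total variables = inputs + gates = 19 + 49 = 68.

68


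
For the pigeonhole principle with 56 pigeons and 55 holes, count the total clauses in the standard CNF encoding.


The PHP encoding has two parts:
1) At-least-one-hole clauses: 56 (one per pigeon, each with 55 literals).
2) At-most-one-pigeon-per-hole clauses: 55 holes * C(56,2) = 55 * 1540 = 84700.
Total clauses = 56 + 84700 = 84756.

84756


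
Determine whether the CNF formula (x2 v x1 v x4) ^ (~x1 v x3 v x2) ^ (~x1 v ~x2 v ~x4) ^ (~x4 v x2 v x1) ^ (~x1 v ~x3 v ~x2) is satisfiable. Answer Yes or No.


Check all 16 possible truth assignments.
Number of satisfying assignments found: 7.
The formula is satisfiable.

Yes


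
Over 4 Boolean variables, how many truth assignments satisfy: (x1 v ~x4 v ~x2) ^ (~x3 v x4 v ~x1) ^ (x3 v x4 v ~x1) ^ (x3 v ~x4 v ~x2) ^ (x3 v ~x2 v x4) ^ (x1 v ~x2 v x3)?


Enumerate all 16 truth assignments over 4 variables.
Test each against every clause.
Satisfying assignments found: 8.

8


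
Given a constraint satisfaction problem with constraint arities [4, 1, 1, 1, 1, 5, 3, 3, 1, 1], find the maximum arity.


The arities are: 4, 1, 1, 1, 1, 5, 3, 3, 1, 1.
Scan for the maximum value.
Maximum arity = 5.

5


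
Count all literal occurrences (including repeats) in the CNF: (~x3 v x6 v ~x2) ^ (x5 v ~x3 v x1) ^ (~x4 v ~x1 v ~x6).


Clause lengths: 3, 3, 3.
Sum = 3 + 3 + 3 = 9.

9


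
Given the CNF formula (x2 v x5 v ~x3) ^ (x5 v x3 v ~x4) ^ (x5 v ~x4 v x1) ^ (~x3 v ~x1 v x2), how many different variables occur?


Identify each distinct variable in the formula.
Variables found: x1, x2, x3, x4, x5.
Total distinct variables = 5.

5


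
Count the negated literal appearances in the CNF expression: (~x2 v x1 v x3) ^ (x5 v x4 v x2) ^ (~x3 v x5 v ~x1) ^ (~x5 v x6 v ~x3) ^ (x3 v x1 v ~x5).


Scan each clause for negated literals.
Clause 1: 1 negative; Clause 2: 0 negative; Clause 3: 2 negative; Clause 4: 2 negative; Clause 5: 1 negative.
Total negative literal occurrences = 6.

6


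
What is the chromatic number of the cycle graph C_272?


A cycle on an even number of vertices is bipartite: alternate two colors around the cycle.
Since 272 is even, two colors suffice, and at least two are needed because the graph has edges.
Chromatic number = 2.

2


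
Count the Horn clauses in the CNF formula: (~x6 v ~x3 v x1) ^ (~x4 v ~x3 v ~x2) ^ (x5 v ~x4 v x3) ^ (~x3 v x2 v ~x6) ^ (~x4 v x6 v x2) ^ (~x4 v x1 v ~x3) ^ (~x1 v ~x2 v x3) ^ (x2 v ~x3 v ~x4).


A Horn clause has at most one positive literal.
Clause 1: 1 positive lit(s) -> Horn
Clause 2: 0 positive lit(s) -> Horn
Clause 3: 2 positive lit(s) -> not Horn
Clause 4: 1 positive lit(s) -> Horn
Clause 5: 2 positive lit(s) -> not Horn
Clause 6: 1 positive lit(s) -> Horn
Clause 7: 1 positive lit(s) -> Horn
Clause 8: 1 positive lit(s) -> Horn
Total Horn clauses = 6.

6


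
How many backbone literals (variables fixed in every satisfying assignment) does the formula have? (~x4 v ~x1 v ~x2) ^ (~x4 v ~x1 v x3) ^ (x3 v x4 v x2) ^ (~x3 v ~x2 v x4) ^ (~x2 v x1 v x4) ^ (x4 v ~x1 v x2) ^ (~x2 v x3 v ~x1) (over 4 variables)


Find all satisfying assignments: 6 model(s).
Check which variables have the same value in every model.
No variable is fixed across all models.
Backbone size = 0.

0


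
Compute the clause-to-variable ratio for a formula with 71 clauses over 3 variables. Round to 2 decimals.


Clause-to-variable ratio = clauses / variables.
71 / 3 = 23.67.

23.67


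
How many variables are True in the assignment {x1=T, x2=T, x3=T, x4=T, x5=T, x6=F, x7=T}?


The weight is the number of variables assigned True.
True variables: x1, x2, x3, x4, x5, x7.
Weight = 6.

6


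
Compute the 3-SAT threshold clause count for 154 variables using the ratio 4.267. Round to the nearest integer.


The 3-SAT phase transition occurs at approximately 4.267 clauses per variable.
m = 4.267 * 154 = 657.118.
Rounded to nearest integer: 657.

657


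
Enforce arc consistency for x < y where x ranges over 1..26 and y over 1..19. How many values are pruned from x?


For the constraint x < y, x needs a supporting value in y's domain.
x can be at most 18 (one less than y's maximum).
Valid x values from domain: 18 out of 26.
Pruned = 26 - 18 = 8.

8


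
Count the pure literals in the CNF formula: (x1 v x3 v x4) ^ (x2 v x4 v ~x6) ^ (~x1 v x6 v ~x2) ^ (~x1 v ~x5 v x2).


A pure literal appears in only one polarity across all clauses.
Pure literals: x3 (positive only), x4 (positive only), x5 (negative only).
Count = 3.

3


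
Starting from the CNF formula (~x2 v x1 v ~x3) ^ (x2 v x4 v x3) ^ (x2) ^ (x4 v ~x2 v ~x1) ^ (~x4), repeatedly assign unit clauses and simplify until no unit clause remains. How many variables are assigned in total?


Unit propagation repeatedly assigns the literal in any unit clause, then simplifies.
Assignments in order: x2 = T, x4 = F, x1 = F, x3 = F.
No further unit clauses remain.
Total variables assigned = 4.

4


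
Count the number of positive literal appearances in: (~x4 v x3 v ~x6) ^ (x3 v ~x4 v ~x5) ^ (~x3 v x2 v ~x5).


Scan each clause for unnegated literals.
Clause 1: 1 positive; Clause 2: 1 positive; Clause 3: 1 positive.
Total positive literal occurrences = 3.

3


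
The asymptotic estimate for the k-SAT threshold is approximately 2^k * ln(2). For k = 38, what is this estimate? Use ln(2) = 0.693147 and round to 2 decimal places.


Using the asymptotic formula: threshold ~ 2^k * ln(2).
2^38 = 274877906944.
274877906944 * 0.693147 = 190530796564.51.

190530796564.51


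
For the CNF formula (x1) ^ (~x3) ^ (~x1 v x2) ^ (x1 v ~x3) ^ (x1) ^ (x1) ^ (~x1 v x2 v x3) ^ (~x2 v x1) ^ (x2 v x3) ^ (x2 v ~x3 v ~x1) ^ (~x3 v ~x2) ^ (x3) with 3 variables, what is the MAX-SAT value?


Enumerate all 8 truth assignments.
For each, count how many of the 12 clauses are satisfied.
The formula is not fully satisfiable, so the maximum is below 12.
Maximum simultaneously satisfiable clauses = 11.

11


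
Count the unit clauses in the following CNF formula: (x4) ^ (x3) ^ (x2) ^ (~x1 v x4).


A unit clause contains exactly one literal.
Unit clauses found: (x4), (x3), (x2).
Count = 3.

3


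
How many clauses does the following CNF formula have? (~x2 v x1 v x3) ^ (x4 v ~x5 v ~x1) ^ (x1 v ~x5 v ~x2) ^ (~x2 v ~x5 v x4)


Each group enclosed in parentheses joined by ^ is one clause.
Counting the conjuncts: 4 clauses.

4


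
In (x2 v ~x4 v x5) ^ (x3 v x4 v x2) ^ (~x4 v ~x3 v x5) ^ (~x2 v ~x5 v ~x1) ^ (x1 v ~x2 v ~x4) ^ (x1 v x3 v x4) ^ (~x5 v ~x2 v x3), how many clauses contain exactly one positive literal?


A definite clause has exactly one positive literal.
Clause 1: 2 positive -> not definite
Clause 2: 3 positive -> not definite
Clause 3: 1 positive -> definite
Clause 4: 0 positive -> not definite
Clause 5: 1 positive -> definite
Clause 6: 3 positive -> not definite
Clause 7: 1 positive -> definite
Definite clause count = 3.

3


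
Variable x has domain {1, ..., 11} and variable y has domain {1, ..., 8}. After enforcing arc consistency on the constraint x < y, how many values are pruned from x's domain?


For the constraint x < y, x needs a supporting value in y's domain.
x can be at most 7 (one less than y's maximum).
Valid x values from domain: 7 out of 11.
Pruned = 11 - 7 = 4.

4


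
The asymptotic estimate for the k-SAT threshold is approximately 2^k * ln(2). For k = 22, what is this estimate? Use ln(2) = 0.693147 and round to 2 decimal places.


Using the asymptotic formula: threshold ~ 2^k * ln(2).
2^22 = 4194304.
4194304 * 0.693147 = 2907269.23.

2907269.23


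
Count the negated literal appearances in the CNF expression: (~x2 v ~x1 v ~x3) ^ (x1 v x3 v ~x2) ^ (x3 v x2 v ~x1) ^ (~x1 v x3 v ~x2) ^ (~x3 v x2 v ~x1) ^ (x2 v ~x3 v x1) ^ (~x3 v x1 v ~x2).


Scan each clause for negated literals.
Clause 1: 3 negative; Clause 2: 1 negative; Clause 3: 1 negative; Clause 4: 2 negative; Clause 5: 2 negative; Clause 6: 1 negative; Clause 7: 2 negative.
Total negative literal occurrences = 12.

12


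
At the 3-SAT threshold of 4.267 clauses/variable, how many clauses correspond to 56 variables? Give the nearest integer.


The 3-SAT phase transition occurs at approximately 4.267 clauses per variable.
m = 4.267 * 56 = 238.952.
Rounded to nearest integer: 239.

239


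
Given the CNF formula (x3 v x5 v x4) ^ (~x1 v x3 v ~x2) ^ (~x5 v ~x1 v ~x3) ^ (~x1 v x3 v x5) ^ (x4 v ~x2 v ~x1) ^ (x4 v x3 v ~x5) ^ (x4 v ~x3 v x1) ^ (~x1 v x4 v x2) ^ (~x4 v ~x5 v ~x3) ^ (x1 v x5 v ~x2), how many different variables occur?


Identify each distinct variable in the formula.
Variables found: x1, x2, x3, x4, x5.
Total distinct variables = 5.

5


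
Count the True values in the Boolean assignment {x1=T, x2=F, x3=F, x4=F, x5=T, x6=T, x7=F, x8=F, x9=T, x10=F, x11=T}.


The weight is the number of variables assigned True.
True variables: x1, x5, x6, x9, x11.
Weight = 5.

5


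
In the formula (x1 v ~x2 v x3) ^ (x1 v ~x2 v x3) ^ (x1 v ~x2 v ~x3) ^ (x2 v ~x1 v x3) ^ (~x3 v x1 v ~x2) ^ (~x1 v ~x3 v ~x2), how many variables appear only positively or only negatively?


A pure literal appears in only one polarity across all clauses.
No pure literals found.
Count = 0.

0


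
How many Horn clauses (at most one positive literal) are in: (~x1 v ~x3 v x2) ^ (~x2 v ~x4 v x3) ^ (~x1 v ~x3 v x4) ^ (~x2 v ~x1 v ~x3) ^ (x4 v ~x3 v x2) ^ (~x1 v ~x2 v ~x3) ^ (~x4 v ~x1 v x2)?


A Horn clause has at most one positive literal.
Clause 1: 1 positive lit(s) -> Horn
Clause 2: 1 positive lit(s) -> Horn
Clause 3: 1 positive lit(s) -> Horn
Clause 4: 0 positive lit(s) -> Horn
Clause 5: 2 positive lit(s) -> not Horn
Clause 6: 0 positive lit(s) -> Horn
Clause 7: 1 positive lit(s) -> Horn
Total Horn clauses = 6.

6


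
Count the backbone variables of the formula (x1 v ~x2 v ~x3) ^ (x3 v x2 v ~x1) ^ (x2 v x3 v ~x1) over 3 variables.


Find all satisfying assignments: 6 model(s).
Check which variables have the same value in every model.
No variable is fixed across all models.
Backbone size = 0.

0


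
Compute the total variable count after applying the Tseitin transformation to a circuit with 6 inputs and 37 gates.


The Tseitin transformation introduces one auxiliary variable per gate.
Total variables = inputs + gates = 6 + 37 = 43.

43


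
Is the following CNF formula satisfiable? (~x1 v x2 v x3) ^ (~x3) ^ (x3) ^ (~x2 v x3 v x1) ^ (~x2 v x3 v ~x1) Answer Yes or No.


Check all 8 possible truth assignments.
Number of satisfying assignments found: 0.
The formula is unsatisfiable.

No


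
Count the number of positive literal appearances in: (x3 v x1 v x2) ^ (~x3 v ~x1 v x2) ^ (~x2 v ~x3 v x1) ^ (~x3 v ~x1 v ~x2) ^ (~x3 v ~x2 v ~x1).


Scan each clause for unnegated literals.
Clause 1: 3 positive; Clause 2: 1 positive; Clause 3: 1 positive; Clause 4: 0 positive; Clause 5: 0 positive.
Total positive literal occurrences = 5.

5


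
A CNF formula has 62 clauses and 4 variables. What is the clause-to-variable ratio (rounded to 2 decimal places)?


Clause-to-variable ratio = clauses / variables.
62 / 4 = 15.5.

15.5


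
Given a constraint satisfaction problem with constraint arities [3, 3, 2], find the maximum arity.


The arities are: 3, 3, 2.
Scan for the maximum value.
Maximum arity = 3.

3


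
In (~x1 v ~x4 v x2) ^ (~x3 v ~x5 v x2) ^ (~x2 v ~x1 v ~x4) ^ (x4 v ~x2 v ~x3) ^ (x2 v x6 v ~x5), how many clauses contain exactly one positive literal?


A definite clause has exactly one positive literal.
Clause 1: 1 positive -> definite
Clause 2: 1 positive -> definite
Clause 3: 0 positive -> not definite
Clause 4: 1 positive -> definite
Clause 5: 2 positive -> not definite
Definite clause count = 3.

3


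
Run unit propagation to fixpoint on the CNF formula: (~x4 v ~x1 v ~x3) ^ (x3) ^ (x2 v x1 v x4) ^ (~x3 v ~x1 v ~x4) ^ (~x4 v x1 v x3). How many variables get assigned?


Unit propagation repeatedly assigns the literal in any unit clause, then simplifies.
Assignments in order: x3 = T.
No further unit clauses remain.
Total variables assigned = 1.

1


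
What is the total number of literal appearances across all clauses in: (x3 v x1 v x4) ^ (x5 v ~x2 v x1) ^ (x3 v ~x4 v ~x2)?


Clause lengths: 3, 3, 3.
Sum = 3 + 3 + 3 = 9.

9


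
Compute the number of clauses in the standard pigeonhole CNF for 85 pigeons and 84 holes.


The PHP encoding has two parts:
1) At-least-one-hole clauses: 85 (one per pigeon, each with 84 literals).
2) At-most-one-pigeon-per-hole clauses: 84 holes * C(85,2) = 84 * 3570 = 299880.
Total clauses = 85 + 299880 = 299965.

299965


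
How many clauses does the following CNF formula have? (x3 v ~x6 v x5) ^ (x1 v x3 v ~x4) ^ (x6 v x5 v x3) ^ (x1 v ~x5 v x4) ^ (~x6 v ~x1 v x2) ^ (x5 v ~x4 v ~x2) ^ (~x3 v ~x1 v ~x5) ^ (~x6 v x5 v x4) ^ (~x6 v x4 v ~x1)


Each group enclosed in parentheses joined by ^ is one clause.
Counting the conjuncts: 9 clauses.

9


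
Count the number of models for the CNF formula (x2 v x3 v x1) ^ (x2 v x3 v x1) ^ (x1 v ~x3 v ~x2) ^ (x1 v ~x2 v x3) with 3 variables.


Enumerate all 8 truth assignments over 3 variables.
Test each against every clause.
Satisfying assignments found: 5.

5


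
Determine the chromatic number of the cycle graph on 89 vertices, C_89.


An odd cycle cannot be 2-colored: alternating two colors around the cycle returns to the start with a conflict.
Since 89 is odd, three colors are required (and three suffice).
Chromatic number = 3.

3


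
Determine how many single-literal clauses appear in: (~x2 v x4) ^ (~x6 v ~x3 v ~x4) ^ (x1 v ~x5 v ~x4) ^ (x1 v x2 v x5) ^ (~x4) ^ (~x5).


A unit clause contains exactly one literal.
Unit clauses found: (~x4), (~x5).
Count = 2.

2


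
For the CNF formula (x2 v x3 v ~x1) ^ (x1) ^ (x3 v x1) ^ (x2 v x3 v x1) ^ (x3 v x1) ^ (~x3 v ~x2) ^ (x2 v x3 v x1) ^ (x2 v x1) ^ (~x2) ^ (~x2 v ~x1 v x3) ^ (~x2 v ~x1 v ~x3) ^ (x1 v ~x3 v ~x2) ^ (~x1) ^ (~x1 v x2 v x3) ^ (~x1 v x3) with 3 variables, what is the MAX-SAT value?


Enumerate all 8 truth assignments.
For each, count how many of the 15 clauses are satisfied.
The formula is not fully satisfiable, so the maximum is below 15.
Maximum simultaneously satisfiable clauses = 14.

14


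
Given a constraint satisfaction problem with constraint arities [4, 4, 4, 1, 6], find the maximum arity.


The arities are: 4, 4, 4, 1, 6.
Scan for the maximum value.
Maximum arity = 6.

6


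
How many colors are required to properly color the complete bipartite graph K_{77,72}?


K_{77,72} is bipartite by definition: the two parts are independent sets, with every edge crossing between them.
Color all vertices in one part with color 1 and all vertices in the other part with color 2.
Since the graph has at least one edge, one color does not suffice.
Chromatic number = 2.

2


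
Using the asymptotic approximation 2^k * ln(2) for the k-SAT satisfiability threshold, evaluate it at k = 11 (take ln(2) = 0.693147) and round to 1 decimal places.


Using the asymptotic formula: threshold ~ 2^k * ln(2).
2^11 = 2048.
2048 * 0.693147 = 1419.6.

1419.6


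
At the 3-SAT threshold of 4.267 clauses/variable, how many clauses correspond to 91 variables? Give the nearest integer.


The 3-SAT phase transition occurs at approximately 4.267 clauses per variable.
m = 4.267 * 91 = 388.297.
Rounded to nearest integer: 388.

388


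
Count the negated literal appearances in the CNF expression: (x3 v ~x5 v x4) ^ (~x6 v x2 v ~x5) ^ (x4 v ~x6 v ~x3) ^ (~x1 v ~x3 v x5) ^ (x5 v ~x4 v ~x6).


Scan each clause for negated literals.
Clause 1: 1 negative; Clause 2: 2 negative; Clause 3: 2 negative; Clause 4: 2 negative; Clause 5: 2 negative.
Total negative literal occurrences = 9.

9


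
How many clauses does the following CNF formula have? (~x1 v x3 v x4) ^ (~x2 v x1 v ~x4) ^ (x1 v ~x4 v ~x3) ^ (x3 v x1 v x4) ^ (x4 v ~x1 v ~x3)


Each group enclosed in parentheses joined by ^ is one clause.
Counting the conjuncts: 5 clauses.

5


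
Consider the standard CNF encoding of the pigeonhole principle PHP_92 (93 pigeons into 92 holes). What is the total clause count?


The PHP encoding has two parts:
1) At-least-one-hole clauses: 93 (one per pigeon, each with 92 literals).
2) At-most-one-pigeon-per-hole clauses: 92 holes * C(93,2) = 92 * 4278 = 393576.
Total clauses = 93 + 393576 = 393669.

393669


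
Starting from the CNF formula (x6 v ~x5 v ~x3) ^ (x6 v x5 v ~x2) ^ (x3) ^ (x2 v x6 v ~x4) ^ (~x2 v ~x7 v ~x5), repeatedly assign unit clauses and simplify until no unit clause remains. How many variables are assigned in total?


Unit propagation repeatedly assigns the literal in any unit clause, then simplifies.
Assignments in order: x3 = T.
No further unit clauses remain.
Total variables assigned = 1.

1


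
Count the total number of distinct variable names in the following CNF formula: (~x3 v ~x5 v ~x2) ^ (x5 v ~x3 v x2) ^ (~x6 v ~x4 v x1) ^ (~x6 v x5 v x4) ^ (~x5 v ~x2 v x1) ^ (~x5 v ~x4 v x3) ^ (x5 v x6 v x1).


Identify each distinct variable in the formula.
Variables found: x1, x2, x3, x4, x5, x6.
Total distinct variables = 6.

6


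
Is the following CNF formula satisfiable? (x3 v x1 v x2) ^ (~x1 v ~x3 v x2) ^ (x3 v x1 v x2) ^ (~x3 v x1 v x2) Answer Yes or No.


Check all 8 possible truth assignments.
Number of satisfying assignments found: 5.
The formula is satisfiable.

Yes


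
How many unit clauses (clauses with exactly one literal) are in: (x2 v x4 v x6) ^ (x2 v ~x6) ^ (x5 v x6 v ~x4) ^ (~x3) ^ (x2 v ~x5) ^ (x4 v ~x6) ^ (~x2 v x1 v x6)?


A unit clause contains exactly one literal.
Unit clauses found: (~x3).
Count = 1.

1


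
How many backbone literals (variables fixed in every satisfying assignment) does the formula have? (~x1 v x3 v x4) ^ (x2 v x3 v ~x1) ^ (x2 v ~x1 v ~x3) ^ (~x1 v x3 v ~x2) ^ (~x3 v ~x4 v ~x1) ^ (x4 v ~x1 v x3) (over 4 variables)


Find all satisfying assignments: 9 model(s).
Check which variables have the same value in every model.
No variable is fixed across all models.
Backbone size = 0.

0


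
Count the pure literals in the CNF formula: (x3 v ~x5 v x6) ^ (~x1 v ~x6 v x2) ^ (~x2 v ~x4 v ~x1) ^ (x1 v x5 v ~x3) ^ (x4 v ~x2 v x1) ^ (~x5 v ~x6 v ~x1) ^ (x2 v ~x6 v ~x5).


A pure literal appears in only one polarity across all clauses.
No pure literals found.
Count = 0.

0


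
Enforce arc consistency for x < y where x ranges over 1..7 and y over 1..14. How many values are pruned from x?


For the constraint x < y, x needs a supporting value in y's domain.
x can be at most 13 (one less than y's maximum).
Valid x values from domain: 7 out of 7.
Pruned = 7 - 7 = 0.

0


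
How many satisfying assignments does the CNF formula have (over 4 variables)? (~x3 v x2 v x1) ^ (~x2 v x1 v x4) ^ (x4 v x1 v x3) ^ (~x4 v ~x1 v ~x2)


Enumerate all 16 truth assignments over 4 variables.
Test each against every clause.
Satisfying assignments found: 9.

9


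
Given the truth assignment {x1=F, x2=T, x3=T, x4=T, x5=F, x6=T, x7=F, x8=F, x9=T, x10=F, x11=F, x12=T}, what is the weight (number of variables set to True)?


The weight is the number of variables assigned True.
True variables: x2, x3, x4, x6, x9, x12.
Weight = 6.

6


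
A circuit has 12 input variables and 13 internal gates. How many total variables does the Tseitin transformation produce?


The Tseitin transformation introduces one auxiliary variable per gate.
Total variables = inputs + gates = 12 + 13 = 25.

25


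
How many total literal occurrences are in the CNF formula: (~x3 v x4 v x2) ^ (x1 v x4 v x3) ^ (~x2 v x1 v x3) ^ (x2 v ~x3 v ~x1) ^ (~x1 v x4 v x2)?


Clause lengths: 3, 3, 3, 3, 3.
Sum = 3 + 3 + 3 + 3 + 3 = 15.

15


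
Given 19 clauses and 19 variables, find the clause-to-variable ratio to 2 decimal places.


Clause-to-variable ratio = clauses / variables.
19 / 19 = 1.0.

1.0


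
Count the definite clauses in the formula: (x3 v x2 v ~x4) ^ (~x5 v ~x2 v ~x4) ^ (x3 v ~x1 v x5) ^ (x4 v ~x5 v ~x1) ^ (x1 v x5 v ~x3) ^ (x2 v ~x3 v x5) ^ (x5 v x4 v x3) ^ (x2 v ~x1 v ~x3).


A definite clause has exactly one positive literal.
Clause 1: 2 positive -> not definite
Clause 2: 0 positive -> not definite
Clause 3: 2 positive -> not definite
Clause 4: 1 positive -> definite
Clause 5: 2 positive -> not definite
Clause 6: 2 positive -> not definite
Clause 7: 3 positive -> not definite
Clause 8: 1 positive -> definite
Definite clause count = 2.

2


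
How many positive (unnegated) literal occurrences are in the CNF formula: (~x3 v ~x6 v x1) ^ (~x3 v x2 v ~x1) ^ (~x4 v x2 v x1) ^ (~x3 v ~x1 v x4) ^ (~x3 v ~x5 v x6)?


Scan each clause for unnegated literals.
Clause 1: 1 positive; Clause 2: 1 positive; Clause 3: 2 positive; Clause 4: 1 positive; Clause 5: 1 positive.
Total positive literal occurrences = 6.

6


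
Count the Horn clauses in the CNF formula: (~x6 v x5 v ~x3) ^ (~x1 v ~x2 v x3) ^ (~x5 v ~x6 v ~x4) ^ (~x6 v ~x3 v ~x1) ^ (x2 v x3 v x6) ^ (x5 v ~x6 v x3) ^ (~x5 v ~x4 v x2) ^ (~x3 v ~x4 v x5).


A Horn clause has at most one positive literal.
Clause 1: 1 positive lit(s) -> Horn
Clause 2: 1 positive lit(s) -> Horn
Clause 3: 0 positive lit(s) -> Horn
Clause 4: 0 positive lit(s) -> Horn
Clause 5: 3 positive lit(s) -> not Horn
Clause 6: 2 positive lit(s) -> not Horn
Clause 7: 1 positive lit(s) -> Horn
Clause 8: 1 positive lit(s) -> Horn
Total Horn clauses = 6.

6


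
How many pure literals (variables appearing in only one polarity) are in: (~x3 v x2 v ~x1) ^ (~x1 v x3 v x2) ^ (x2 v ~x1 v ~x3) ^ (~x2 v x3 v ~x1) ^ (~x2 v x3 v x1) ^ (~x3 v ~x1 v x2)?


A pure literal appears in only one polarity across all clauses.
No pure literals found.
Count = 0.

0


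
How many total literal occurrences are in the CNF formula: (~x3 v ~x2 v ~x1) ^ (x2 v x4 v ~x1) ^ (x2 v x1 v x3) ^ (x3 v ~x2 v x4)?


Clause lengths: 3, 3, 3, 3.
Sum = 3 + 3 + 3 + 3 = 12.

12


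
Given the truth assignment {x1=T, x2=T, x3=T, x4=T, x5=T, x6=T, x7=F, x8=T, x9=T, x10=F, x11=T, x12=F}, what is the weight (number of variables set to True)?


The weight is the number of variables assigned True.
True variables: x1, x2, x3, x4, x5, x6, x8, x9, x11.
Weight = 9.

9


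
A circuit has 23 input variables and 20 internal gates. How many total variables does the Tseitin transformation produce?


The Tseitin transformation introduces one auxiliary variable per gate.
Total variables = inputs + gates = 23 + 20 = 43.

43


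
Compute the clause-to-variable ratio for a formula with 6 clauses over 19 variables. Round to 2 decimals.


Clause-to-variable ratio = clauses / variables.
6 / 19 = 0.32.

0.32


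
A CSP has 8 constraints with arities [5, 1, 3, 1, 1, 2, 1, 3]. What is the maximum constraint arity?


The arities are: 5, 1, 3, 1, 1, 2, 1, 3.
Scan for the maximum value.
Maximum arity = 5.

5


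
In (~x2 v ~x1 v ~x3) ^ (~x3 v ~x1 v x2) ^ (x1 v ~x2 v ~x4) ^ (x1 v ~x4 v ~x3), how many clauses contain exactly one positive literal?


A definite clause has exactly one positive literal.
Clause 1: 0 positive -> not definite
Clause 2: 1 positive -> definite
Clause 3: 1 positive -> definite
Clause 4: 1 positive -> definite
Definite clause count = 3.

3


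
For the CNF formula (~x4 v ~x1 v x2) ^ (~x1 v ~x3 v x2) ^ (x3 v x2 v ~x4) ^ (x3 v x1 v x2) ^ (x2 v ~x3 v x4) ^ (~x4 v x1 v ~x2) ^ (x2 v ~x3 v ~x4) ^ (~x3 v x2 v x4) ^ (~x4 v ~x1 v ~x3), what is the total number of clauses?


Each group enclosed in parentheses joined by ^ is one clause.
Counting the conjuncts: 9 clauses.

9


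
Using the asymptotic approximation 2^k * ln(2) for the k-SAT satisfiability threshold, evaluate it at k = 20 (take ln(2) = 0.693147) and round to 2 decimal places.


Using the asymptotic formula: threshold ~ 2^k * ln(2).
2^20 = 1048576.
1048576 * 0.693147 = 726817.31.

726817.31


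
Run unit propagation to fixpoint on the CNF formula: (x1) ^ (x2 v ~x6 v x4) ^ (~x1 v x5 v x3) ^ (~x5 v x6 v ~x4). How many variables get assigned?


Unit propagation repeatedly assigns the literal in any unit clause, then simplifies.
Assignments in order: x1 = T.
No further unit clauses remain.
Total variables assigned = 1.

1


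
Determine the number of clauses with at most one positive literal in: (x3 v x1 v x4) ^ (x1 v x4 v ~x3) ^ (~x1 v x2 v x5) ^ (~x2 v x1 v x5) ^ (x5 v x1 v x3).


A Horn clause has at most one positive literal.
Clause 1: 3 positive lit(s) -> not Horn
Clause 2: 2 positive lit(s) -> not Horn
Clause 3: 2 positive lit(s) -> not Horn
Clause 4: 2 positive lit(s) -> not Horn
Clause 5: 3 positive lit(s) -> not Horn
Total Horn clauses = 0.

0


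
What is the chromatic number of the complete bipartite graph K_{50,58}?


K_{50,58} is bipartite by definition: the two parts are independent sets, with every edge crossing between them.
Color all vertices in one part with color 1 and all vertices in the other part with color 2.
Since the graph has at least one edge, one color does not suffice.
Chromatic number = 2.

2


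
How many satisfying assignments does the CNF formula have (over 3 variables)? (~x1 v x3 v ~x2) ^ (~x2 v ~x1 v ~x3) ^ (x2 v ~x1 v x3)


Enumerate all 8 truth assignments over 3 variables.
Test each against every clause.
Satisfying assignments found: 5.

5


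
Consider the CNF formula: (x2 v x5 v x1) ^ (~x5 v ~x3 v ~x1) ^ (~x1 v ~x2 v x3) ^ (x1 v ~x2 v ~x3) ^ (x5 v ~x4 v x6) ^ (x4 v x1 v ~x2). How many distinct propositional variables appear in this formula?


Identify each distinct variable in the formula.
Variables found: x1, x2, x3, x4, x5, x6.
Total distinct variables = 6.

6


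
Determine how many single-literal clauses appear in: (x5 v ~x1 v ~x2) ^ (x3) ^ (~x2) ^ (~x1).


A unit clause contains exactly one literal.
Unit clauses found: (x3), (~x2), (~x1).
Count = 3.

3


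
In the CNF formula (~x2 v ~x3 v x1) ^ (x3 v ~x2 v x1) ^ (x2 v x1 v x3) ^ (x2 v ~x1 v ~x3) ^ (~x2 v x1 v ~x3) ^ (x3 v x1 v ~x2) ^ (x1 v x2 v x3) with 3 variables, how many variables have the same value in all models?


Find all satisfying assignments: 4 model(s).
Check which variables have the same value in every model.
No variable is fixed across all models.
Backbone size = 0.

0


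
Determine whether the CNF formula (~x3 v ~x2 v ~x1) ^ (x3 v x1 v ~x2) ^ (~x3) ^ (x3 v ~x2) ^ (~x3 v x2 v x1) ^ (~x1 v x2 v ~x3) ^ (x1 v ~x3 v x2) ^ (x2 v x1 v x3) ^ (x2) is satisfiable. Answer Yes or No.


Check all 8 possible truth assignments.
Number of satisfying assignments found: 0.
The formula is unsatisfiable.

No


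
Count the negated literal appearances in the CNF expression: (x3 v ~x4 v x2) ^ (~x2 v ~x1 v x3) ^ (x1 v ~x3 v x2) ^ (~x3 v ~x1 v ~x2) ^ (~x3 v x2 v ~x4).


Scan each clause for negated literals.
Clause 1: 1 negative; Clause 2: 2 negative; Clause 3: 1 negative; Clause 4: 3 negative; Clause 5: 2 negative.
Total negative literal occurrences = 9.

9


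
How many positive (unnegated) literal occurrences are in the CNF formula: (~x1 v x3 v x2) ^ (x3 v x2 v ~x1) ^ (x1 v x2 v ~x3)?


Scan each clause for unnegated literals.
Clause 1: 2 positive; Clause 2: 2 positive; Clause 3: 2 positive.
Total positive literal occurrences = 6.

6


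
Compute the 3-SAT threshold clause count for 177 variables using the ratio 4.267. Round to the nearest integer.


The 3-SAT phase transition occurs at approximately 4.267 clauses per variable.
m = 4.267 * 177 = 755.259.
Rounded to nearest integer: 755.

755


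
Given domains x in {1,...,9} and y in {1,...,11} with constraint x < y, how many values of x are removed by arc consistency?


For the constraint x < y, x needs a supporting value in y's domain.
x can be at most 10 (one less than y's maximum).
Valid x values from domain: 9 out of 9.
Pruned = 9 - 9 = 0.

0


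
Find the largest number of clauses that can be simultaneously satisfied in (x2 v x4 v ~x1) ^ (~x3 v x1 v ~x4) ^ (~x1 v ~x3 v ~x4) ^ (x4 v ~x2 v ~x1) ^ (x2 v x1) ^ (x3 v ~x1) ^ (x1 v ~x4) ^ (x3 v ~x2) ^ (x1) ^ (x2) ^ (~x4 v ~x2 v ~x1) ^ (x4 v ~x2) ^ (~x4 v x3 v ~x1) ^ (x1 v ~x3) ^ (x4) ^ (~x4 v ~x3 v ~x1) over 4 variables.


Enumerate all 16 truth assignments.
For each, count how many of the 16 clauses are satisfied.
The formula is not fully satisfiable, so the maximum is below 16.
Maximum simultaneously satisfiable clauses = 13.

13


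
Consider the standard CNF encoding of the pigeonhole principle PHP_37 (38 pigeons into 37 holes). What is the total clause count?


The PHP encoding has two parts:
1) At-least-one-hole clauses: 38 (one per pigeon, each with 37 literals).
2) At-most-one-pigeon-per-hole clauses: 37 holes * C(38,2) = 37 * 703 = 26011.
Total clauses = 38 + 26011 = 26049.

26049


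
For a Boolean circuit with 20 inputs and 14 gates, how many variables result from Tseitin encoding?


The Tseitin transformation introduces one auxiliary variable per gate.
Total variables = inputs + gates = 20 + 14 = 34.

34


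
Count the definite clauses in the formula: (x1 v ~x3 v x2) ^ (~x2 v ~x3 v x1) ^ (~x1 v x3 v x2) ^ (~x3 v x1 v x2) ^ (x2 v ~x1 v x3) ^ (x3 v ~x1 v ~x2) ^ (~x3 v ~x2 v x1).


A definite clause has exactly one positive literal.
Clause 1: 2 positive -> not definite
Clause 2: 1 positive -> definite
Clause 3: 2 positive -> not definite
Clause 4: 2 positive -> not definite
Clause 5: 2 positive -> not definite
Clause 6: 1 positive -> definite
Clause 7: 1 positive -> definite
Definite clause count = 3.

3


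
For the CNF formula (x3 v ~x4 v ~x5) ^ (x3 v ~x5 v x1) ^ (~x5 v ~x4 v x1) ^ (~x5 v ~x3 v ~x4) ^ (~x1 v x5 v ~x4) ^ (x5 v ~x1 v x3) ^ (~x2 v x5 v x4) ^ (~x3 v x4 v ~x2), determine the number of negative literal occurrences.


Scan each clause for negated literals.
Clause 1: 2 negative; Clause 2: 1 negative; Clause 3: 2 negative; Clause 4: 3 negative; Clause 5: 2 negative; Clause 6: 1 negative; Clause 7: 1 negative; Clause 8: 2 negative.
Total negative literal occurrences = 14.

14


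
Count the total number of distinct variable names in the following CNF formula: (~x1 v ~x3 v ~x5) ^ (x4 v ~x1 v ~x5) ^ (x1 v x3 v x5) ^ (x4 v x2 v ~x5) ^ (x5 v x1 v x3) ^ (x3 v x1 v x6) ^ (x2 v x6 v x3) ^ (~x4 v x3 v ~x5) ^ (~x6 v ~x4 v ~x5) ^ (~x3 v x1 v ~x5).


Identify each distinct variable in the formula.
Variables found: x1, x2, x3, x4, x5, x6.
Total distinct variables = 6.

6


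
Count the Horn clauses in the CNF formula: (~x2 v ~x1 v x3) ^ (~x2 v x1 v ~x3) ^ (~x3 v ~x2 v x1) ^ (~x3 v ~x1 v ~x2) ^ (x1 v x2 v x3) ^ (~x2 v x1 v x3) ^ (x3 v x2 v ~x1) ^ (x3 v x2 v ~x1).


A Horn clause has at most one positive literal.
Clause 1: 1 positive lit(s) -> Horn
Clause 2: 1 positive lit(s) -> Horn
Clause 3: 1 positive lit(s) -> Horn
Clause 4: 0 positive lit(s) -> Horn
Clause 5: 3 positive lit(s) -> not Horn
Clause 6: 2 positive lit(s) -> not Horn
Clause 7: 2 positive lit(s) -> not Horn
Clause 8: 2 positive lit(s) -> not Horn
Total Horn clauses = 4.

4


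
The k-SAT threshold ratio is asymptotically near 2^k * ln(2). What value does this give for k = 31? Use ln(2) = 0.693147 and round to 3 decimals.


Using the asymptotic formula: threshold ~ 2^k * ln(2).
2^31 = 2147483648.
2147483648 * 0.693147 = 1488521848.16.

1488521848.16


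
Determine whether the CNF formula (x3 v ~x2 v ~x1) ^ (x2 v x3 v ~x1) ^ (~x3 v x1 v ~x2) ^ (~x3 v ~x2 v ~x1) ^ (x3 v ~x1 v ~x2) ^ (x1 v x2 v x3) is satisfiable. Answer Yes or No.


Check all 8 possible truth assignments.
Number of satisfying assignments found: 3.
The formula is satisfiable.

Yes


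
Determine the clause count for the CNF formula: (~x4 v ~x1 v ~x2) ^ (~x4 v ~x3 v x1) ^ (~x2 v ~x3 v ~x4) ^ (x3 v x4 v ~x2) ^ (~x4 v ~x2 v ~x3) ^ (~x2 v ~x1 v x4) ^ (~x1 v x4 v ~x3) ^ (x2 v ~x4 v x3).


Each group enclosed in parentheses joined by ^ is one clause.
Counting the conjuncts: 8 clauses.

8


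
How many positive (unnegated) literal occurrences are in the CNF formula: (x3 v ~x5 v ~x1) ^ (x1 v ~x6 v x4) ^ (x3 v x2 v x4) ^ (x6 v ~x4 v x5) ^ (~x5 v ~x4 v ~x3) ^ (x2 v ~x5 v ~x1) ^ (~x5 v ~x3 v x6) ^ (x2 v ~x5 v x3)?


Scan each clause for unnegated literals.
Clause 1: 1 positive; Clause 2: 2 positive; Clause 3: 3 positive; Clause 4: 2 positive; Clause 5: 0 positive; Clause 6: 1 positive; Clause 7: 1 positive; Clause 8: 2 positive.
Total positive literal occurrences = 12.

12


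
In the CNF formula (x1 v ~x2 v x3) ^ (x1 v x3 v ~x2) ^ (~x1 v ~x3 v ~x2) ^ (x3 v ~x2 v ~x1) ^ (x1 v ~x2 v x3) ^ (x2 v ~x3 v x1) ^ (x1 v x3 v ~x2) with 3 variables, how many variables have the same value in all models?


Find all satisfying assignments: 4 model(s).
Check which variables have the same value in every model.
No variable is fixed across all models.
Backbone size = 0.

0


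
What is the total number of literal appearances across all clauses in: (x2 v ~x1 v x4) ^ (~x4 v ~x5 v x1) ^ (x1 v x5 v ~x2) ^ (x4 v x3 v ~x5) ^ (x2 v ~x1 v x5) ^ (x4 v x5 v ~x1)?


Clause lengths: 3, 3, 3, 3, 3, 3.
Sum = 3 + 3 + 3 + 3 + 3 + 3 = 18.

18


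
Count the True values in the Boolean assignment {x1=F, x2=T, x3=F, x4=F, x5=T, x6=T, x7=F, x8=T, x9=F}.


The weight is the number of variables assigned True.
True variables: x2, x5, x6, x8.
Weight = 4.

4


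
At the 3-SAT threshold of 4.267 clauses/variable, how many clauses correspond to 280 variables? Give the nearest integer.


The 3-SAT phase transition occurs at approximately 4.267 clauses per variable.
m = 4.267 * 280 = 1194.76.
Rounded to nearest integer: 1195.

1195


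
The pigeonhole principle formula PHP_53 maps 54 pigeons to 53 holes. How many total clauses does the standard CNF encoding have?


The PHP encoding has two parts:
1) At-least-one-hole clauses: 54 (one per pigeon, each with 53 literals).
2) At-most-one-pigeon-per-hole clauses: 53 holes * C(54,2) = 53 * 1431 = 75843.
Total clauses = 54 + 75843 = 75897.

75897


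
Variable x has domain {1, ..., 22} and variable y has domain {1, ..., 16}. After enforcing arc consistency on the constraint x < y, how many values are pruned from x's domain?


For the constraint x < y, x needs a supporting value in y's domain.
x can be at most 15 (one less than y's maximum).
Valid x values from domain: 15 out of 22.
Pruned = 22 - 15 = 7.

7


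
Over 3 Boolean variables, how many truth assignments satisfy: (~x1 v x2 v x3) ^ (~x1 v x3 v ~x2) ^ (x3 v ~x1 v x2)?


Enumerate all 8 truth assignments over 3 variables.
Test each against every clause.
Satisfying assignments found: 6.

6


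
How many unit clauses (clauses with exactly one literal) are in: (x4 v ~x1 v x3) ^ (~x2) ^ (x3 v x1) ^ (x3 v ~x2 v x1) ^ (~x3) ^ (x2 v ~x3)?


A unit clause contains exactly one literal.
Unit clauses found: (~x2), (~x3).
Count = 2.

2


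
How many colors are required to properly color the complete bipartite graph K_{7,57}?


K_{7,57} is bipartite by definition: the two parts are independent sets, with every edge crossing between them.
Color all vertices in one part with color 1 and all vertices in the other part with color 2.
Since the graph has at least one edge, one color does not suffice.
Chromatic number = 2.

2


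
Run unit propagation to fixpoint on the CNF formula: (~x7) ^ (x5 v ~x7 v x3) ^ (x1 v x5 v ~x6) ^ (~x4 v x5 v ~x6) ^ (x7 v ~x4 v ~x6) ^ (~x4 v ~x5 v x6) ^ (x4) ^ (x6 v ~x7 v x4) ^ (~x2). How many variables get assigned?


Unit propagation repeatedly assigns the literal in any unit clause, then simplifies.
Assignments in order: x7 = F, x4 = T, x6 = F, x5 = F, x2 = F.
No further unit clauses remain.
Total variables assigned = 5.

5


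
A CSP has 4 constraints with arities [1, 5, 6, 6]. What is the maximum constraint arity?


The arities are: 1, 5, 6, 6.
Scan for the maximum value.
Maximum arity = 6.

6


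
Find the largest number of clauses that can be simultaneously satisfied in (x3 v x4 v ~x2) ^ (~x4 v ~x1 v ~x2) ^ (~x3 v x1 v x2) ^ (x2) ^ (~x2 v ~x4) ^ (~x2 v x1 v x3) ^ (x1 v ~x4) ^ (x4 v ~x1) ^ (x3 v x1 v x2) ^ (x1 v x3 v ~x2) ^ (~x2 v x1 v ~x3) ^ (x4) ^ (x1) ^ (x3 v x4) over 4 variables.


Enumerate all 16 truth assignments.
For each, count how many of the 14 clauses are satisfied.
The formula is not fully satisfiable, so the maximum is below 14.
Maximum simultaneously satisfiable clauses = 13.

13
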